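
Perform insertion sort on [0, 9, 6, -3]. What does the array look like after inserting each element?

First element 0 is already 'sorted'
Insert 9: shifted 0 elements -> [0, 9, 6, -3]
Insert 6: shifted 1 elements -> [0, 6, 9, -3]
Insert -3: shifted 3 elements -> [-3, 0, 6, 9]


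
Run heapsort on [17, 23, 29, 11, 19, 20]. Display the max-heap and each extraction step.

Build heap: [29, 23, 20, 11, 19, 17]
Extract 29: [23, 19, 20, 11, 17, 29]
Extract 23: [20, 19, 17, 11, 23, 29]
Extract 20: [19, 11, 17, 20, 23, 29]
Extract 19: [17, 11, 19, 20, 23, 29]
Extract 17: [11, 17, 19, 20, 23, 29]


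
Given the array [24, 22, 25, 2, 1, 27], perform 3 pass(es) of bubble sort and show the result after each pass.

After pass 1: [22, 24, 2, 1, 25, 27] (3 swaps)
After pass 2: [22, 2, 1, 24, 25, 27] (2 swaps)
After pass 3: [2, 1, 22, 24, 25, 27] (2 swaps)
Total swaps: 7


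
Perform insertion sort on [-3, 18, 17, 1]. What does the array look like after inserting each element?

First element -3 is already 'sorted'
Insert 18: shifted 0 elements -> [-3, 18, 17, 1]
Insert 17: shifted 1 elements -> [-3, 17, 18, 1]
Insert 1: shifted 2 elements -> [-3, 1, 17, 18]


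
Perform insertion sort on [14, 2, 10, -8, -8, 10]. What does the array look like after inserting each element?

First element 14 is already 'sorted'
Insert 2: shifted 1 elements -> [2, 14, 10, -8, -8, 10]
Insert 10: shifted 1 elements -> [2, 10, 14, -8, -8, 10]
Insert -8: shifted 3 elements -> [-8, 2, 10, 14, -8, 10]
Insert -8: shifted 3 elements -> [-8, -8, 2, 10, 14, 10]
Insert 10: shifted 1 elements -> [-8, -8, 2, 10, 10, 14]


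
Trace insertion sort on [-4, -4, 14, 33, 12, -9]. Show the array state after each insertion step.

First element -4 is already 'sorted'
Insert -4: shifted 0 elements -> [-4, -4, 14, 33, 12, -9]
Insert 14: shifted 0 elements -> [-4, -4, 14, 33, 12, -9]
Insert 33: shifted 0 elements -> [-4, -4, 14, 33, 12, -9]
Insert 12: shifted 2 elements -> [-4, -4, 12, 14, 33, -9]
Insert -9: shifted 5 elements -> [-9, -4, -4, 12, 14, 33]


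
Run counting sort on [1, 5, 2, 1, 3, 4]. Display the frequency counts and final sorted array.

Count array: [0, 2, 1, 1, 1, 1]
(count[i] = number of elements equal to i)
Cumulative count: [0, 2, 3, 4, 5, 6]
Sorted: [1, 1, 2, 3, 4, 5]


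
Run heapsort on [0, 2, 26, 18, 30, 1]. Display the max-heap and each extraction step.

Build heap: [30, 18, 26, 0, 2, 1]
Extract 30: [26, 18, 1, 0, 2, 30]
Extract 26: [18, 2, 1, 0, 26, 30]
Extract 18: [2, 0, 1, 18, 26, 30]
Extract 2: [1, 0, 2, 18, 26, 30]
Extract 1: [0, 1, 2, 18, 26, 30]


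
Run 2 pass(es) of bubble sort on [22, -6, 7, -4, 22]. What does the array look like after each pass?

After pass 1: [-6, 7, -4, 22, 22] (3 swaps)
After pass 2: [-6, -4, 7, 22, 22] (1 swaps)
Total swaps: 4


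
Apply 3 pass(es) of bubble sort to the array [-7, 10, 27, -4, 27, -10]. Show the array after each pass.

After pass 1: [-7, 10, -4, 27, -10, 27] (2 swaps)
After pass 2: [-7, -4, 10, -10, 27, 27] (2 swaps)
After pass 3: [-7, -4, -10, 10, 27, 27] (1 swaps)
Total swaps: 5


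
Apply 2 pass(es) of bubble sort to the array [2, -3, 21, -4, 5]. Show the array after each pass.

After pass 1: [-3, 2, -4, 5, 21] (3 swaps)
After pass 2: [-3, -4, 2, 5, 21] (1 swaps)
Total swaps: 4


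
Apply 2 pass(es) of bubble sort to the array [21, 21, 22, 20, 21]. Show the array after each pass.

After pass 1: [21, 21, 20, 21, 22] (2 swaps)
After pass 2: [21, 20, 21, 21, 22] (1 swaps)
Total swaps: 3


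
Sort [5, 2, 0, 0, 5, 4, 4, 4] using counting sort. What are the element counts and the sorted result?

Count array: [2, 0, 1, 0, 3, 2]
(count[i] = number of elements equal to i)
Cumulative count: [2, 2, 3, 3, 6, 8]
Sorted: [0, 0, 2, 4, 4, 4, 5, 5]


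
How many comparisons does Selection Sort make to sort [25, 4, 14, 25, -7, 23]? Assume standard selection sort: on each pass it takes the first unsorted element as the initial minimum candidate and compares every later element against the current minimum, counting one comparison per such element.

Pass 1: scan indices 1..5 for the minimum = 5 comparison(s); min is -7, place at index 0 -> [-7, 4, 14, 25, 25, 23]
Pass 2: scan indices 2..5 for the minimum = 4 comparison(s); min is 4, place at index 1 -> [-7, 4, 14, 25, 25, 23]
Pass 3: scan indices 3..5 for the minimum = 3 comparison(s); min is 14, place at index 2 -> [-7, 4, 14, 25, 25, 23]
Pass 4: scan indices 4..5 for the minimum = 2 comparison(s); min is 23, place at index 3 -> [-7, 4, 14, 23, 25, 25]
Pass 5: scan indices 5..5 for the minimum = 1 comparison(s); min is 25, place at index 4 -> [-7, 4, 14, 23, 25, 25]
Selection sort always scans the whole unsorted suffix, so the count is (n-1) + (n-2) + ... + 1 = n(n-1)/2 = 6*5/2 = 15 regardless of the input order.
Total comparisons: 5 + 4 + 3 + 2 + 1 = 15


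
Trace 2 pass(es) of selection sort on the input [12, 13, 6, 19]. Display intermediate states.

Pass 1: Select minimum 6 at index 2, swap -> [6, 13, 12, 19]
Pass 2: Select minimum 12 at index 2, swap -> [6, 12, 13, 19]


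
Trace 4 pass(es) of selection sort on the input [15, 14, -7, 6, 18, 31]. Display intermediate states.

Pass 1: Select minimum -7 at index 2, swap -> [-7, 14, 15, 6, 18, 31]
Pass 2: Select minimum 6 at index 3, swap -> [-7, 6, 15, 14, 18, 31]
Pass 3: Select minimum 14 at index 3, swap -> [-7, 6, 14, 15, 18, 31]
Pass 4: Select minimum 15 at index 3, swap -> [-7, 6, 14, 15, 18, 31]


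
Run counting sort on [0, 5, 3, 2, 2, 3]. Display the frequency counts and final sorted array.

Count array: [1, 0, 2, 2, 0, 1]
(count[i] = number of elements equal to i)
Cumulative count: [1, 1, 3, 5, 5, 6]
Sorted: [0, 2, 2, 3, 3, 5]


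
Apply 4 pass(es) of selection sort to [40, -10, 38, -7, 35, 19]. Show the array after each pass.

Pass 1: Select minimum -10 at index 1, swap -> [-10, 40, 38, -7, 35, 19]
Pass 2: Select minimum -7 at index 3, swap -> [-10, -7, 38, 40, 35, 19]
Pass 3: Select minimum 19 at index 5, swap -> [-10, -7, 19, 40, 35, 38]
Pass 4: Select minimum 35 at index 4, swap -> [-10, -7, 19, 35, 40, 38]


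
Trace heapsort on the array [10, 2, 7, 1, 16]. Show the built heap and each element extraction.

Build heap: [16, 10, 7, 1, 2]
Extract 16: [10, 2, 7, 1, 16]
Extract 10: [7, 2, 1, 10, 16]
Extract 7: [2, 1, 7, 10, 16]
Extract 2: [1, 2, 7, 10, 16]


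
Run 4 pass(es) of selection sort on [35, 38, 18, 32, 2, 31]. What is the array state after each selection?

Pass 1: Select minimum 2 at index 4, swap -> [2, 38, 18, 32, 35, 31]
Pass 2: Select minimum 18 at index 2, swap -> [2, 18, 38, 32, 35, 31]
Pass 3: Select minimum 31 at index 5, swap -> [2, 18, 31, 32, 35, 38]
Pass 4: Select minimum 32 at index 3, swap -> [2, 18, 31, 32, 35, 38]


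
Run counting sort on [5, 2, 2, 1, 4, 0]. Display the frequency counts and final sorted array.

Count array: [1, 1, 2, 0, 1, 1]
(count[i] = number of elements equal to i)
Cumulative count: [1, 2, 4, 4, 5, 6]
Sorted: [0, 1, 2, 2, 4, 5]


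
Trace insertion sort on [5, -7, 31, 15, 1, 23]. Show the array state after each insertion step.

First element 5 is already 'sorted'
Insert -7: shifted 1 elements -> [-7, 5, 31, 15, 1, 23]
Insert 31: shifted 0 elements -> [-7, 5, 31, 15, 1, 23]
Insert 15: shifted 1 elements -> [-7, 5, 15, 31, 1, 23]
Insert 1: shifted 3 elements -> [-7, 1, 5, 15, 31, 23]
Insert 23: shifted 1 elements -> [-7, 1, 5, 15, 23, 31]


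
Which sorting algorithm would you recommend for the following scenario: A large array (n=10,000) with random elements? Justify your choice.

Best choice: Quicksort or Mergesort
Reason: Both have O(n log n) average case; quicksort has lower constant factors


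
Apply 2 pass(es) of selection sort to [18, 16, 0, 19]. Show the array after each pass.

Pass 1: Select minimum 0 at index 2, swap -> [0, 16, 18, 19]
Pass 2: Select minimum 16 at index 1, swap -> [0, 16, 18, 19]


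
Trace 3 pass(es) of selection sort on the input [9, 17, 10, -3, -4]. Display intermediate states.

Pass 1: Select minimum -4 at index 4, swap -> [-4, 17, 10, -3, 9]
Pass 2: Select minimum -3 at index 3, swap -> [-4, -3, 10, 17, 9]
Pass 3: Select minimum 9 at index 4, swap -> [-4, -3, 9, 17, 10]


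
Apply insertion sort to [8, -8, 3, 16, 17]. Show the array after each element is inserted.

First element 8 is already 'sorted'
Insert -8: shifted 1 elements -> [-8, 8, 3, 16, 17]
Insert 3: shifted 1 elements -> [-8, 3, 8, 16, 17]
Insert 16: shifted 0 elements -> [-8, 3, 8, 16, 17]
Insert 17: shifted 0 elements -> [-8, 3, 8, 16, 17]


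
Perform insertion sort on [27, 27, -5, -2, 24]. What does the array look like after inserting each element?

First element 27 is already 'sorted'
Insert 27: shifted 0 elements -> [27, 27, -5, -2, 24]
Insert -5: shifted 2 elements -> [-5, 27, 27, -2, 24]
Insert -2: shifted 2 elements -> [-5, -2, 27, 27, 24]
Insert 24: shifted 2 elements -> [-5, -2, 24, 27, 27]


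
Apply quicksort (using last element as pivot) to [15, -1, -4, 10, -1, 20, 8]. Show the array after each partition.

Partition 1: pivot=8 at index 3 -> [-1, -4, -1, 8, 15, 20, 10]
Partition 2: pivot=-1 at index 2 -> [-1, -4, -1, 8, 15, 20, 10]
Partition 3: pivot=-4 at index 0 -> [-4, -1, -1, 8, 15, 20, 10]
Partition 4: pivot=10 at index 4 -> [-4, -1, -1, 8, 10, 20, 15]
Partition 5: pivot=15 at index 5 -> [-4, -1, -1, 8, 10, 15, 20]


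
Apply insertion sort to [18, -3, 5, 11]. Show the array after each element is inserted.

First element 18 is already 'sorted'
Insert -3: shifted 1 elements -> [-3, 18, 5, 11]
Insert 5: shifted 1 elements -> [-3, 5, 18, 11]
Insert 11: shifted 1 elements -> [-3, 5, 11, 18]


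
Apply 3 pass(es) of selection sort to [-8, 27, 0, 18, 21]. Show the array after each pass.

Pass 1: Select minimum -8 at index 0, swap -> [-8, 27, 0, 18, 21]
Pass 2: Select minimum 0 at index 2, swap -> [-8, 0, 27, 18, 21]
Pass 3: Select minimum 18 at index 3, swap -> [-8, 0, 18, 27, 21]


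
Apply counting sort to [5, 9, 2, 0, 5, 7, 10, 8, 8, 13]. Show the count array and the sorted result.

Count array: [1, 0, 1, 0, 0, 2, 0, 1, 2, 1, 1, 0, 0, 1]
(count[i] = number of elements equal to i)
Cumulative count: [1, 1, 2, 2, 2, 4, 4, 5, 7, 8, 9, 9, 9, 10]
Sorted: [0, 2, 5, 5, 7, 8, 8, 9, 10, 13]


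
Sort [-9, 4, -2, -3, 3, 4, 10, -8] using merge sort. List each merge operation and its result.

Divide and conquer:
  Merge [-9] + [4] -> [-9, 4]
  Merge [-2] + [-3] -> [-3, -2]
  Merge [-9, 4] + [-3, -2] -> [-9, -3, -2, 4]
  Merge [3] + [4] -> [3, 4]
  Merge [10] + [-8] -> [-8, 10]
  Merge [3, 4] + [-8, 10] -> [-8, 3, 4, 10]
  Merge [-9, -3, -2, 4] + [-8, 3, 4, 10] -> [-9, -8, -3, -2, 3, 4, 4, 10]


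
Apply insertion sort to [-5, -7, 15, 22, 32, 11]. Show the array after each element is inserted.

First element -5 is already 'sorted'
Insert -7: shifted 1 elements -> [-7, -5, 15, 22, 32, 11]
Insert 15: shifted 0 elements -> [-7, -5, 15, 22, 32, 11]
Insert 22: shifted 0 elements -> [-7, -5, 15, 22, 32, 11]
Insert 32: shifted 0 elements -> [-7, -5, 15, 22, 32, 11]
Insert 11: shifted 3 elements -> [-7, -5, 11, 15, 22, 32]


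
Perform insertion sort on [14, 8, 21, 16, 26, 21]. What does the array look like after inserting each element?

First element 14 is already 'sorted'
Insert 8: shifted 1 elements -> [8, 14, 21, 16, 26, 21]
Insert 21: shifted 0 elements -> [8, 14, 21, 16, 26, 21]
Insert 16: shifted 1 elements -> [8, 14, 16, 21, 26, 21]
Insert 26: shifted 0 elements -> [8, 14, 16, 21, 26, 21]
Insert 21: shifted 1 elements -> [8, 14, 16, 21, 21, 26]


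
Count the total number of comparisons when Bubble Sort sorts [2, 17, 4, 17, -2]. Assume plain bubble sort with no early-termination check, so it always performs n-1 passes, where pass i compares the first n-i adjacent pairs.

Pass 1: compare adjacent pairs (0,1)..(3,4) = 4 comparison(s), 2 swap(s) -> [2, 4, 17, -2, 17]
Pass 2: compare adjacent pairs (0,1)..(2,3) = 3 comparison(s), 1 swap(s) -> [2, 4, -2, 17, 17]
Pass 3: compare adjacent pairs (0,1)..(1,2) = 2 comparison(s), 1 swap(s) -> [2, -2, 4, 17, 17]
Pass 4: compare adjacent pairs (0,1)..(0,1) = 1 comparison(s), 1 swap(s) -> [-2, 2, 4, 17, 17]
Total comparisons: 4 + 3 + 2 + 1 = 10


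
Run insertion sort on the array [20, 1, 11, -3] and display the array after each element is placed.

First element 20 is already 'sorted'
Insert 1: shifted 1 elements -> [1, 20, 11, -3]
Insert 11: shifted 1 elements -> [1, 11, 20, -3]
Insert -3: shifted 3 elements -> [-3, 1, 11, 20]


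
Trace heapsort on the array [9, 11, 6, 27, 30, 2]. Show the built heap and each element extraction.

Build heap: [30, 27, 6, 9, 11, 2]
Extract 30: [27, 11, 6, 9, 2, 30]
Extract 27: [11, 9, 6, 2, 27, 30]
Extract 11: [9, 2, 6, 11, 27, 30]
Extract 9: [6, 2, 9, 11, 27, 30]
Extract 6: [2, 6, 9, 11, 27, 30]


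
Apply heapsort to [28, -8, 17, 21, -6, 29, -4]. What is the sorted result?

Build heap: [29, 21, 28, -8, -6, 17, -4]
Extract 29: [28, 21, 17, -8, -6, -4, 29]
Extract 28: [21, -4, 17, -8, -6, 28, 29]
Extract 21: [17, -4, -6, -8, 21, 28, 29]
Extract 17: [-4, -8, -6, 17, 21, 28, 29]
Extract -4: [-6, -8, -4, 17, 21, 28, 29]
Extract -6: [-8, -6, -4, 17, 21, 28, 29]


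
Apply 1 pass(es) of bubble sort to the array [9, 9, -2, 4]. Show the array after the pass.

After pass 1: [9, -2, 4, 9] (2 swaps)
Total swaps: 2


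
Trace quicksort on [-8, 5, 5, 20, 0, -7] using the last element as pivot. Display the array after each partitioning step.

Partition 1: pivot=-7 at index 1 -> [-8, -7, 5, 20, 0, 5]
Partition 2: pivot=5 at index 4 -> [-8, -7, 5, 0, 5, 20]
Partition 3: pivot=0 at index 2 -> [-8, -7, 0, 5, 5, 20]


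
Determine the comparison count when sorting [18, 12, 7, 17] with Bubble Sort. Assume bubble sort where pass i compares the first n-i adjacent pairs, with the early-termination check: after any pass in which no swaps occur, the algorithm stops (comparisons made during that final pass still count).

Pass 1: compare adjacent pairs (0,1)..(2,3) = 3 comparison(s), 3 swap(s) -> [12, 7, 17, 18]
Pass 2: compare adjacent pairs (0,1)..(1,2) = 2 comparison(s), 1 swap(s) -> [7, 12, 17, 18]
Pass 3: compare adjacent pairs (0,1)..(0,1) = 1 comparison(s), 0 swap(s) -> [7, 12, 17, 18]
No swaps in this pass, so bubble sort stops here.
Total comparisons: 3 + 2 + 1 = 6


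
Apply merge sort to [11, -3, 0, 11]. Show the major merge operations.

Divide and conquer:
  Merge [11] + [-3] -> [-3, 11]
  Merge [0] + [11] -> [0, 11]
  Merge [-3, 11] + [0, 11] -> [-3, 0, 11, 11]


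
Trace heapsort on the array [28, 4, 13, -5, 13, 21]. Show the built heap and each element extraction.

Build heap: [28, 13, 21, -5, 4, 13]
Extract 28: [21, 13, 13, -5, 4, 28]
Extract 21: [13, 4, 13, -5, 21, 28]
Extract 13: [13, 4, -5, 13, 21, 28]
Extract 13: [4, -5, 13, 13, 21, 28]
Extract 4: [-5, 4, 13, 13, 21, 28]


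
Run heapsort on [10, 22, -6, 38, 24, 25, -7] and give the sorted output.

Build heap: [38, 24, 25, 22, 10, -6, -7]
Extract 38: [25, 24, -6, 22, 10, -7, 38]
Extract 25: [24, 22, -6, -7, 10, 25, 38]
Extract 24: [22, 10, -6, -7, 24, 25, 38]
Extract 22: [10, -7, -6, 22, 24, 25, 38]
Extract 10: [-6, -7, 10, 22, 24, 25, 38]
Extract -6: [-7, -6, 10, 22, 24, 25, 38]


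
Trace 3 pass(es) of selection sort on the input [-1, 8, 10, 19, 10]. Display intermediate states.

Pass 1: Select minimum -1 at index 0, swap -> [-1, 8, 10, 19, 10]
Pass 2: Select minimum 8 at index 1, swap -> [-1, 8, 10, 19, 10]
Pass 3: Select minimum 10 at index 2, swap -> [-1, 8, 10, 19, 10]


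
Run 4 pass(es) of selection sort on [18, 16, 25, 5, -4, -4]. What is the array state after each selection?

Pass 1: Select minimum -4 at index 4, swap -> [-4, 16, 25, 5, 18, -4]
Pass 2: Select minimum -4 at index 5, swap -> [-4, -4, 25, 5, 18, 16]
Pass 3: Select minimum 5 at index 3, swap -> [-4, -4, 5, 25, 18, 16]
Pass 4: Select minimum 16 at index 5, swap -> [-4, -4, 5, 16, 18, 25]


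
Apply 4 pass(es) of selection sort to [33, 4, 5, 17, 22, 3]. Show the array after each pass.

Pass 1: Select minimum 3 at index 5, swap -> [3, 4, 5, 17, 22, 33]
Pass 2: Select minimum 4 at index 1, swap -> [3, 4, 5, 17, 22, 33]
Pass 3: Select minimum 5 at index 2, swap -> [3, 4, 5, 17, 22, 33]
Pass 4: Select minimum 17 at index 3, swap -> [3, 4, 5, 17, 22, 33]


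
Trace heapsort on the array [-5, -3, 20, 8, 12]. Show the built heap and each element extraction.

Build heap: [20, 12, -5, 8, -3]
Extract 20: [12, 8, -5, -3, 20]
Extract 12: [8, -3, -5, 12, 20]
Extract 8: [-3, -5, 8, 12, 20]
Extract -3: [-5, -3, 8, 12, 20]


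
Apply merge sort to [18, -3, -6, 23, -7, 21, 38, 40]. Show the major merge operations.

Divide and conquer:
  Merge [18] + [-3] -> [-3, 18]
  Merge [-6] + [23] -> [-6, 23]
  Merge [-3, 18] + [-6, 23] -> [-6, -3, 18, 23]
  Merge [-7] + [21] -> [-7, 21]
  Merge [38] + [40] -> [38, 40]
  Merge [-7, 21] + [38, 40] -> [-7, 21, 38, 40]
  Merge [-6, -3, 18, 23] + [-7, 21, 38, 40] -> [-7, -6, -3, 18, 21, 23, 38, 40]


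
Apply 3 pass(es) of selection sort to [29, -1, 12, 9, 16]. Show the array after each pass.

Pass 1: Select minimum -1 at index 1, swap -> [-1, 29, 12, 9, 16]
Pass 2: Select minimum 9 at index 3, swap -> [-1, 9, 12, 29, 16]
Pass 3: Select minimum 12 at index 2, swap -> [-1, 9, 12, 29, 16]


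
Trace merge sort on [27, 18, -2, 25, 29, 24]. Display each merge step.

Divide and conquer:
  Merge [18] + [-2] -> [-2, 18]
  Merge [27] + [-2, 18] -> [-2, 18, 27]
  Merge [29] + [24] -> [24, 29]
  Merge [25] + [24, 29] -> [24, 25, 29]
  Merge [-2, 18, 27] + [24, 25, 29] -> [-2, 18, 24, 25, 27, 29]


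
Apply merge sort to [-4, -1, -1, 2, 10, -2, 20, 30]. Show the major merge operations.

Divide and conquer:
  Merge [-4] + [-1] -> [-4, -1]
  Merge [-1] + [2] -> [-1, 2]
  Merge [-4, -1] + [-1, 2] -> [-4, -1, -1, 2]
  Merge [10] + [-2] -> [-2, 10]
  Merge [20] + [30] -> [20, 30]
  Merge [-2, 10] + [20, 30] -> [-2, 10, 20, 30]
  Merge [-4, -1, -1, 2] + [-2, 10, 20, 30] -> [-4, -2, -1, -1, 2, 10, 20, 30]


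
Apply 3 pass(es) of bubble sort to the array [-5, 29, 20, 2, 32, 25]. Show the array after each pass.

After pass 1: [-5, 20, 2, 29, 25, 32] (3 swaps)
After pass 2: [-5, 2, 20, 25, 29, 32] (2 swaps)
After pass 3: [-5, 2, 20, 25, 29, 32] (0 swaps)
Total swaps: 5


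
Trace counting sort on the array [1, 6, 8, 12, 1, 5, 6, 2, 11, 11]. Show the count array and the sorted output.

Count array: [0, 2, 1, 0, 0, 1, 2, 0, 1, 0, 0, 2, 1]
(count[i] = number of elements equal to i)
Cumulative count: [0, 2, 3, 3, 3, 4, 6, 6, 7, 7, 7, 9, 10]
Sorted: [1, 1, 2, 5, 6, 6, 8, 11, 11, 12]


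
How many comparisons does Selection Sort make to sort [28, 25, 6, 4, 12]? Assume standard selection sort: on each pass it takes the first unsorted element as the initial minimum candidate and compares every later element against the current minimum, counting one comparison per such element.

Pass 1: scan indices 1..4 for the minimum = 4 comparison(s); min is 4, place at index 0 -> [4, 25, 6, 28, 12]
Pass 2: scan indices 2..4 for the minimum = 3 comparison(s); min is 6, place at index 1 -> [4, 6, 25, 28, 12]
Pass 3: scan indices 3..4 for the minimum = 2 comparison(s); min is 12, place at index 2 -> [4, 6, 12, 28, 25]
Pass 4: scan indices 4..4 for the minimum = 1 comparison(s); min is 25, place at index 3 -> [4, 6, 12, 25, 28]
Selection sort always scans the whole unsorted suffix, so the count is (n-1) + (n-2) + ... + 1 = n(n-1)/2 = 5*4/2 = 10 regardless of the input order.
Total comparisons: 4 + 3 + 2 + 1 = 10


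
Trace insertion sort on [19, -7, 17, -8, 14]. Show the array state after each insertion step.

First element 19 is already 'sorted'
Insert -7: shifted 1 elements -> [-7, 19, 17, -8, 14]
Insert 17: shifted 1 elements -> [-7, 17, 19, -8, 14]
Insert -8: shifted 3 elements -> [-8, -7, 17, 19, 14]
Insert 14: shifted 2 elements -> [-8, -7, 14, 17, 19]


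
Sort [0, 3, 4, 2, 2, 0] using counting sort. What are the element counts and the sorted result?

Count array: [2, 0, 2, 1, 1]
(count[i] = number of elements equal to i)
Cumulative count: [2, 2, 4, 5, 6]
Sorted: [0, 0, 2, 2, 3, 4]


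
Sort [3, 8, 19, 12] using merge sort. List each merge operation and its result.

Divide and conquer:
  Merge [3] + [8] -> [3, 8]
  Merge [19] + [12] -> [12, 19]
  Merge [3, 8] + [12, 19] -> [3, 8, 12, 19]


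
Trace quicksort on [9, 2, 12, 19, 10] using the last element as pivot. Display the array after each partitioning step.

Partition 1: pivot=10 at index 2 -> [9, 2, 10, 19, 12]
Partition 2: pivot=2 at index 0 -> [2, 9, 10, 19, 12]
Partition 3: pivot=12 at index 3 -> [2, 9, 10, 12, 19]


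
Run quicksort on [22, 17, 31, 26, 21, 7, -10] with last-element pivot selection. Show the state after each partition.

Partition 1: pivot=-10 at index 0 -> [-10, 17, 31, 26, 21, 7, 22]
Partition 2: pivot=22 at index 4 -> [-10, 17, 21, 7, 22, 26, 31]
Partition 3: pivot=7 at index 1 -> [-10, 7, 21, 17, 22, 26, 31]
Partition 4: pivot=17 at index 2 -> [-10, 7, 17, 21, 22, 26, 31]
Partition 5: pivot=31 at index 6 -> [-10, 7, 17, 21, 22, 26, 31]


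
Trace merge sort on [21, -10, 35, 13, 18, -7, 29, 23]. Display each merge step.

Divide and conquer:
  Merge [21] + [-10] -> [-10, 21]
  Merge [35] + [13] -> [13, 35]
  Merge [-10, 21] + [13, 35] -> [-10, 13, 21, 35]
  Merge [18] + [-7] -> [-7, 18]
  Merge [29] + [23] -> [23, 29]
  Merge [-7, 18] + [23, 29] -> [-7, 18, 23, 29]
  Merge [-10, 13, 21, 35] + [-7, 18, 23, 29] -> [-10, -7, 13, 18, 21, 23, 29, 35]


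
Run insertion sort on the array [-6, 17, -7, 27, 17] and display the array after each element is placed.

First element -6 is already 'sorted'
Insert 17: shifted 0 elements -> [-6, 17, -7, 27, 17]
Insert -7: shifted 2 elements -> [-7, -6, 17, 27, 17]
Insert 27: shifted 0 elements -> [-7, -6, 17, 27, 17]
Insert 17: shifted 1 elements -> [-7, -6, 17, 17, 27]


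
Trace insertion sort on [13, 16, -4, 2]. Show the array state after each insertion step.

First element 13 is already 'sorted'
Insert 16: shifted 0 elements -> [13, 16, -4, 2]
Insert -4: shifted 2 elements -> [-4, 13, 16, 2]
Insert 2: shifted 2 elements -> [-4, 2, 13, 16]


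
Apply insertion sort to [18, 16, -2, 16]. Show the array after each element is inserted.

First element 18 is already 'sorted'
Insert 16: shifted 1 elements -> [16, 18, -2, 16]
Insert -2: shifted 2 elements -> [-2, 16, 18, 16]
Insert 16: shifted 1 elements -> [-2, 16, 16, 18]


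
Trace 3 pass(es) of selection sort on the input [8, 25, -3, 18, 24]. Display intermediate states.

Pass 1: Select minimum -3 at index 2, swap -> [-3, 25, 8, 18, 24]
Pass 2: Select minimum 8 at index 2, swap -> [-3, 8, 25, 18, 24]
Pass 3: Select minimum 18 at index 3, swap -> [-3, 8, 18, 25, 24]


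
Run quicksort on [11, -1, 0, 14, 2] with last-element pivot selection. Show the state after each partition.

Partition 1: pivot=2 at index 2 -> [-1, 0, 2, 14, 11]
Partition 2: pivot=0 at index 1 -> [-1, 0, 2, 14, 11]
Partition 3: pivot=11 at index 3 -> [-1, 0, 2, 11, 14]


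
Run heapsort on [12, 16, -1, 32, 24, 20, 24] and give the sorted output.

Build heap: [32, 24, 24, 16, 12, 20, -1]
Extract 32: [24, 16, 24, -1, 12, 20, 32]
Extract 24: [24, 16, 20, -1, 12, 24, 32]
Extract 24: [20, 16, 12, -1, 24, 24, 32]
Extract 20: [16, -1, 12, 20, 24, 24, 32]
Extract 16: [12, -1, 16, 20, 24, 24, 32]
Extract 12: [-1, 12, 16, 20, 24, 24, 32]


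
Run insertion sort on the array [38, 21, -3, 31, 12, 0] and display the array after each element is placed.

First element 38 is already 'sorted'
Insert 21: shifted 1 elements -> [21, 38, -3, 31, 12, 0]
Insert -3: shifted 2 elements -> [-3, 21, 38, 31, 12, 0]
Insert 31: shifted 1 elements -> [-3, 21, 31, 38, 12, 0]
Insert 12: shifted 3 elements -> [-3, 12, 21, 31, 38, 0]
Insert 0: shifted 4 elements -> [-3, 0, 12, 21, 31, 38]


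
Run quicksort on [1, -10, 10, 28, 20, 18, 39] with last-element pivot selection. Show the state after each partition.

Partition 1: pivot=39 at index 6 -> [1, -10, 10, 28, 20, 18, 39]
Partition 2: pivot=18 at index 3 -> [1, -10, 10, 18, 20, 28, 39]
Partition 3: pivot=10 at index 2 -> [1, -10, 10, 18, 20, 28, 39]
Partition 4: pivot=-10 at index 0 -> [-10, 1, 10, 18, 20, 28, 39]
Partition 5: pivot=28 at index 5 -> [-10, 1, 10, 18, 20, 28, 39]


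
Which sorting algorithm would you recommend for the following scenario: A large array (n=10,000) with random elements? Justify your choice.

Best choice: Quicksort or Mergesort
Reason: Both have O(n log n) average case; quicksort has lower constant factors


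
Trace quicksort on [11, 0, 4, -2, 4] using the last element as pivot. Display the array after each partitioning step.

Partition 1: pivot=4 at index 3 -> [0, 4, -2, 4, 11]
Partition 2: pivot=-2 at index 0 -> [-2, 4, 0, 4, 11]
Partition 3: pivot=0 at index 1 -> [-2, 0, 4, 4, 11]


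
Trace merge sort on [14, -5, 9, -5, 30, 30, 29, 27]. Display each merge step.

Divide and conquer:
  Merge [14] + [-5] -> [-5, 14]
  Merge [9] + [-5] -> [-5, 9]
  Merge [-5, 14] + [-5, 9] -> [-5, -5, 9, 14]
  Merge [30] + [30] -> [30, 30]
  Merge [29] + [27] -> [27, 29]
  Merge [30, 30] + [27, 29] -> [27, 29, 30, 30]
  Merge [-5, -5, 9, 14] + [27, 29, 30, 30] -> [-5, -5, 9, 14, 27, 29, 30, 30]


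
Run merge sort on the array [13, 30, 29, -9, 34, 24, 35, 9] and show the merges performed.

Divide and conquer:
  Merge [13] + [30] -> [13, 30]
  Merge [29] + [-9] -> [-9, 29]
  Merge [13, 30] + [-9, 29] -> [-9, 13, 29, 30]
  Merge [34] + [24] -> [24, 34]
  Merge [35] + [9] -> [9, 35]
  Merge [24, 34] + [9, 35] -> [9, 24, 34, 35]
  Merge [-9, 13, 29, 30] + [9, 24, 34, 35] -> [-9, 9, 13, 24, 29, 30, 34, 35]


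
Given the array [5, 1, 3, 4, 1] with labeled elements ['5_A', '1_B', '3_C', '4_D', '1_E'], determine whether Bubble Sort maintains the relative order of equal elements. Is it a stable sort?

Trace Bubble Sort on the labeled array (the key is the number; the letter only tracks identity):
  After pass 1: [1_B, 3_C, 4_D, 1_E, 5_A]
  After pass 2: [1_B, 3_C, 1_E, 4_D, 5_A]
  After pass 3: [1_B, 1_E, 3_C, 4_D, 5_A]
  After pass 4: [1_B, 1_E, 3_C, 4_D, 5_A] (no swaps, done)
Final order: [1_B, 1_E, 3_C, 4_D, 5_A]
Equal keys:
  value 1: originally 1_B, 1_E; after sorting 1_B, 1_E -> order preserved
All equal keys kept their original relative order. Bubble Sort is stable: it only swaps adjacent elements when the left one is strictly greater, so equal keys never move past each other.
Answer: Stable


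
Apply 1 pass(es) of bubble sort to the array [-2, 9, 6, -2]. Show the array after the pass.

After pass 1: [-2, 6, -2, 9] (2 swaps)
Total swaps: 2


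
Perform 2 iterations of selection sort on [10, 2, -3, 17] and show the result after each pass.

Pass 1: Select minimum -3 at index 2, swap -> [-3, 2, 10, 17]
Pass 2: Select minimum 2 at index 1, swap -> [-3, 2, 10, 17]


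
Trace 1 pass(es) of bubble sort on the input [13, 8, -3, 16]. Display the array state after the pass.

After pass 1: [8, -3, 13, 16] (2 swaps)
Total swaps: 2


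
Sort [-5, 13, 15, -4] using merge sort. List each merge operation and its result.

Divide and conquer:
  Merge [-5] + [13] -> [-5, 13]
  Merge [15] + [-4] -> [-4, 15]
  Merge [-5, 13] + [-4, 15] -> [-5, -4, 13, 15]


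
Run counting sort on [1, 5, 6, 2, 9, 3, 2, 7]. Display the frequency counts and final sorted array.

Count array: [0, 1, 2, 1, 0, 1, 1, 1, 0, 1]
(count[i] = number of elements equal to i)
Cumulative count: [0, 1, 3, 4, 4, 5, 6, 7, 7, 8]
Sorted: [1, 2, 2, 3, 5, 6, 7, 9]


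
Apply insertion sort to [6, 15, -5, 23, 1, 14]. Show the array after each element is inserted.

First element 6 is already 'sorted'
Insert 15: shifted 0 elements -> [6, 15, -5, 23, 1, 14]
Insert -5: shifted 2 elements -> [-5, 6, 15, 23, 1, 14]
Insert 23: shifted 0 elements -> [-5, 6, 15, 23, 1, 14]
Insert 1: shifted 3 elements -> [-5, 1, 6, 15, 23, 14]
Insert 14: shifted 2 elements -> [-5, 1, 6, 14, 15, 23]


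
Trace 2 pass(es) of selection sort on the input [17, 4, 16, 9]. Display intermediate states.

Pass 1: Select minimum 4 at index 1, swap -> [4, 17, 16, 9]
Pass 2: Select minimum 9 at index 3, swap -> [4, 9, 16, 17]


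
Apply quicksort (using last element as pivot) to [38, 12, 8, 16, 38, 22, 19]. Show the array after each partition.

Partition 1: pivot=19 at index 3 -> [12, 8, 16, 19, 38, 22, 38]
Partition 2: pivot=16 at index 2 -> [12, 8, 16, 19, 38, 22, 38]
Partition 3: pivot=8 at index 0 -> [8, 12, 16, 19, 38, 22, 38]
Partition 4: pivot=38 at index 6 -> [8, 12, 16, 19, 38, 22, 38]
Partition 5: pivot=22 at index 4 -> [8, 12, 16, 19, 22, 38, 38]


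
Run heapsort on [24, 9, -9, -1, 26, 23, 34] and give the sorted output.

Build heap: [34, 26, 24, -1, 9, 23, -9]
Extract 34: [26, 9, 24, -1, -9, 23, 34]
Extract 26: [24, 9, 23, -1, -9, 26, 34]
Extract 24: [23, 9, -9, -1, 24, 26, 34]
Extract 23: [9, -1, -9, 23, 24, 26, 34]
Extract 9: [-1, -9, 9, 23, 24, 26, 34]
Extract -1: [-9, -1, 9, 23, 24, 26, 34]


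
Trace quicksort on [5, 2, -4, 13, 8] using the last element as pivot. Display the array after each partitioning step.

Partition 1: pivot=8 at index 3 -> [5, 2, -4, 8, 13]
Partition 2: pivot=-4 at index 0 -> [-4, 2, 5, 8, 13]
Partition 3: pivot=5 at index 2 -> [-4, 2, 5, 8, 13]


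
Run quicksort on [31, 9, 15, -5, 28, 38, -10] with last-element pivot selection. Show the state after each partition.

Partition 1: pivot=-10 at index 0 -> [-10, 9, 15, -5, 28, 38, 31]
Partition 2: pivot=31 at index 5 -> [-10, 9, 15, -5, 28, 31, 38]
Partition 3: pivot=28 at index 4 -> [-10, 9, 15, -5, 28, 31, 38]
Partition 4: pivot=-5 at index 1 -> [-10, -5, 15, 9, 28, 31, 38]
Partition 5: pivot=9 at index 2 -> [-10, -5, 9, 15, 28, 31, 38]


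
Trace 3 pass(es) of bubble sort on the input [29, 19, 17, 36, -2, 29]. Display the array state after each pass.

After pass 1: [19, 17, 29, -2, 29, 36] (4 swaps)
After pass 2: [17, 19, -2, 29, 29, 36] (2 swaps)
After pass 3: [17, -2, 19, 29, 29, 36] (1 swaps)
Total swaps: 7


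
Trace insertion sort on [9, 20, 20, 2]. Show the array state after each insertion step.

First element 9 is already 'sorted'
Insert 20: shifted 0 elements -> [9, 20, 20, 2]
Insert 20: shifted 0 elements -> [9, 20, 20, 2]
Insert 2: shifted 3 elements -> [2, 9, 20, 20]


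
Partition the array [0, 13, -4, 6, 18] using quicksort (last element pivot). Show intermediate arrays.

Partition 1: pivot=18 at index 4 -> [0, 13, -4, 6, 18]
Partition 2: pivot=6 at index 2 -> [0, -4, 6, 13, 18]
Partition 3: pivot=-4 at index 0 -> [-4, 0, 6, 13, 18]


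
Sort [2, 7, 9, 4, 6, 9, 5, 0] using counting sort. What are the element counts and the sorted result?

Count array: [1, 0, 1, 0, 1, 1, 1, 1, 0, 2]
(count[i] = number of elements equal to i)
Cumulative count: [1, 1, 2, 2, 3, 4, 5, 6, 6, 8]
Sorted: [0, 2, 4, 5, 6, 7, 9, 9]


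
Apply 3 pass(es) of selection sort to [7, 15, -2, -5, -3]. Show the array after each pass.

Pass 1: Select minimum -5 at index 3, swap -> [-5, 15, -2, 7, -3]
Pass 2: Select minimum -3 at index 4, swap -> [-5, -3, -2, 7, 15]
Pass 3: Select minimum -2 at index 2, swap -> [-5, -3, -2, 7, 15]


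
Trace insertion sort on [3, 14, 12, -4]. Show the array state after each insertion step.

First element 3 is already 'sorted'
Insert 14: shifted 0 elements -> [3, 14, 12, -4]
Insert 12: shifted 1 elements -> [3, 12, 14, -4]
Insert -4: shifted 3 elements -> [-4, 3, 12, 14]


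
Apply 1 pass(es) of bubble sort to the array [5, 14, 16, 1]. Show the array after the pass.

After pass 1: [5, 14, 1, 16] (1 swaps)
Total swaps: 1


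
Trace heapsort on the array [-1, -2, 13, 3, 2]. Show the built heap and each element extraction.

Build heap: [13, 3, -1, -2, 2]
Extract 13: [3, 2, -1, -2, 13]
Extract 3: [2, -2, -1, 3, 13]
Extract 2: [-1, -2, 2, 3, 13]
Extract -1: [-2, -1, 2, 3, 13]


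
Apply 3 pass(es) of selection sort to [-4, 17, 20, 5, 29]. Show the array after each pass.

Pass 1: Select minimum -4 at index 0, swap -> [-4, 17, 20, 5, 29]
Pass 2: Select minimum 5 at index 3, swap -> [-4, 5, 20, 17, 29]
Pass 3: Select minimum 17 at index 3, swap -> [-4, 5, 17, 20, 29]


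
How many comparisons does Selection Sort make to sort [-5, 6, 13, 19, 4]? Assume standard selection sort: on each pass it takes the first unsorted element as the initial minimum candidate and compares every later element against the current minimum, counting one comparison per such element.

Pass 1: scan indices 1..4 for the minimum = 4 comparison(s); min is -5, place at index 0 -> [-5, 6, 13, 19, 4]
Pass 2: scan indices 2..4 for the minimum = 3 comparison(s); min is 4, place at index 1 -> [-5, 4, 13, 19, 6]
Pass 3: scan indices 3..4 for the minimum = 2 comparison(s); min is 6, place at index 2 -> [-5, 4, 6, 19, 13]
Pass 4: scan indices 4..4 for the minimum = 1 comparison(s); min is 13, place at index 3 -> [-5, 4, 6, 13, 19]
Selection sort always scans the whole unsorted suffix, so the count is (n-1) + (n-2) + ... + 1 = n(n-1)/2 = 5*4/2 = 10 regardless of the input order.
Total comparisons: 4 + 3 + 2 + 1 = 10


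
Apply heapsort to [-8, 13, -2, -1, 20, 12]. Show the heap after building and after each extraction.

Build heap: [20, 13, 12, -1, -8, -2]
Extract 20: [13, -1, 12, -2, -8, 20]
Extract 13: [12, -1, -8, -2, 13, 20]
Extract 12: [-1, -2, -8, 12, 13, 20]
Extract -1: [-2, -8, -1, 12, 13, 20]
Extract -2: [-8, -2, -1, 12, 13, 20]


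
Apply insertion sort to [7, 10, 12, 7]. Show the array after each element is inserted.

First element 7 is already 'sorted'
Insert 10: shifted 0 elements -> [7, 10, 12, 7]
Insert 12: shifted 0 elements -> [7, 10, 12, 7]
Insert 7: shifted 2 elements -> [7, 7, 10, 12]


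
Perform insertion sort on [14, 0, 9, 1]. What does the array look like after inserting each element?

First element 14 is already 'sorted'
Insert 0: shifted 1 elements -> [0, 14, 9, 1]
Insert 9: shifted 1 elements -> [0, 9, 14, 1]
Insert 1: shifted 2 elements -> [0, 1, 9, 14]


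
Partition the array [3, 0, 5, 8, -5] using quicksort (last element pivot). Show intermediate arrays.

Partition 1: pivot=-5 at index 0 -> [-5, 0, 5, 8, 3]
Partition 2: pivot=3 at index 2 -> [-5, 0, 3, 8, 5]
Partition 3: pivot=5 at index 3 -> [-5, 0, 3, 5, 8]


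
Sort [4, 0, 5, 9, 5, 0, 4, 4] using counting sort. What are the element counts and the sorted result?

Count array: [2, 0, 0, 0, 3, 2, 0, 0, 0, 1]
(count[i] = number of elements equal to i)
Cumulative count: [2, 2, 2, 2, 5, 7, 7, 7, 7, 8]
Sorted: [0, 0, 4, 4, 4, 5, 5, 9]


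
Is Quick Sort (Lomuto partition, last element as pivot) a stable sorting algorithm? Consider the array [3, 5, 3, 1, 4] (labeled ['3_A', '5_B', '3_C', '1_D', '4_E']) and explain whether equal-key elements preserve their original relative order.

Trace Quick Sort on the labeled array (the key is the number; the letter only tracks identity):
  Partition indices 0..4 around pivot 4_E -> [3_A, 3_C, 1_D, 4_E, 5_B]
  Partition indices 0..2 around pivot 1_D -> [1_D, 3_C, 3_A, 4_E, 5_B]
  Partition indices 1..2 around pivot 3_A -> [1_D, 3_C, 3_A, 4_E, 5_B]
Final order: [1_D, 3_C, 3_A, 4_E, 5_B]
Equal keys:
  value 3: originally 3_A, 3_C; after sorting 3_C, 3_A -> order changed
Equal keys were reordered, so Quick Sort is not stable: partition swaps elements across long distances and can reorder equal keys. (One such input is enough; an unstable sort may happen to preserve order on other inputs, but it gives no guarantee.)
Answer: Not stable


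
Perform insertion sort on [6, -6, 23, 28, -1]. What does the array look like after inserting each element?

First element 6 is already 'sorted'
Insert -6: shifted 1 elements -> [-6, 6, 23, 28, -1]
Insert 23: shifted 0 elements -> [-6, 6, 23, 28, -1]
Insert 28: shifted 0 elements -> [-6, 6, 23, 28, -1]
Insert -1: shifted 3 elements -> [-6, -1, 6, 23, 28]


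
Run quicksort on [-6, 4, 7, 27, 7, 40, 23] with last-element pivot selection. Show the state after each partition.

Partition 1: pivot=23 at index 4 -> [-6, 4, 7, 7, 23, 40, 27]
Partition 2: pivot=7 at index 3 -> [-6, 4, 7, 7, 23, 40, 27]
Partition 3: pivot=7 at index 2 -> [-6, 4, 7, 7, 23, 40, 27]
Partition 4: pivot=4 at index 1 -> [-6, 4, 7, 7, 23, 40, 27]
Partition 5: pivot=27 at index 5 -> [-6, 4, 7, 7, 23, 27, 40]


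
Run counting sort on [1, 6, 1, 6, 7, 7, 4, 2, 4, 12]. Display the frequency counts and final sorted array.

Count array: [0, 2, 1, 0, 2, 0, 2, 2, 0, 0, 0, 0, 1]
(count[i] = number of elements equal to i)
Cumulative count: [0, 2, 3, 3, 5, 5, 7, 9, 9, 9, 9, 9, 10]
Sorted: [1, 1, 2, 4, 4, 6, 6, 7, 7, 12]


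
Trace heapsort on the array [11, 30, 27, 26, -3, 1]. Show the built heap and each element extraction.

Build heap: [30, 26, 27, 11, -3, 1]
Extract 30: [27, 26, 1, 11, -3, 30]
Extract 27: [26, 11, 1, -3, 27, 30]
Extract 26: [11, -3, 1, 26, 27, 30]
Extract 11: [1, -3, 11, 26, 27, 30]
Extract 1: [-3, 1, 11, 26, 27, 30]


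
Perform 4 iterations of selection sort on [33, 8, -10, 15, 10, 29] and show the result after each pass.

Pass 1: Select minimum -10 at index 2, swap -> [-10, 8, 33, 15, 10, 29]
Pass 2: Select minimum 8 at index 1, swap -> [-10, 8, 33, 15, 10, 29]
Pass 3: Select minimum 10 at index 4, swap -> [-10, 8, 10, 15, 33, 29]
Pass 4: Select minimum 15 at index 3, swap -> [-10, 8, 10, 15, 33, 29]


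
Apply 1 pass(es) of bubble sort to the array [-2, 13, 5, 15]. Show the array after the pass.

After pass 1: [-2, 5, 13, 15] (1 swaps)
Total swaps: 1


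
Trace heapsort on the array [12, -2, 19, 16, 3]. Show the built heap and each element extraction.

Build heap: [19, 16, 12, -2, 3]
Extract 19: [16, 3, 12, -2, 19]
Extract 16: [12, 3, -2, 16, 19]
Extract 12: [3, -2, 12, 16, 19]
Extract 3: [-2, 3, 12, 16, 19]


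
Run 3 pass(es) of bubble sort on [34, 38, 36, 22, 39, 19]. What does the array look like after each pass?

After pass 1: [34, 36, 22, 38, 19, 39] (3 swaps)
After pass 2: [34, 22, 36, 19, 38, 39] (2 swaps)
After pass 3: [22, 34, 19, 36, 38, 39] (2 swaps)
Total swaps: 7


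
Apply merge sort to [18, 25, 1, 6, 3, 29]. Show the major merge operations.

Divide and conquer:
  Merge [25] + [1] -> [1, 25]
  Merge [18] + [1, 25] -> [1, 18, 25]
  Merge [3] + [29] -> [3, 29]
  Merge [6] + [3, 29] -> [3, 6, 29]
  Merge [1, 18, 25] + [3, 6, 29] -> [1, 3, 6, 18, 25, 29]


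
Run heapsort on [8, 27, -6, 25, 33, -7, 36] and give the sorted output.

Build heap: [36, 33, 8, 25, 27, -7, -6]
Extract 36: [33, 27, 8, 25, -6, -7, 36]
Extract 33: [27, 25, 8, -7, -6, 33, 36]
Extract 27: [25, -6, 8, -7, 27, 33, 36]
Extract 25: [8, -6, -7, 25, 27, 33, 36]
Extract 8: [-6, -7, 8, 25, 27, 33, 36]
Extract -6: [-7, -6, 8, 25, 27, 33, 36]


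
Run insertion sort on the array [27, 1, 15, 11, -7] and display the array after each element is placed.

First element 27 is already 'sorted'
Insert 1: shifted 1 elements -> [1, 27, 15, 11, -7]
Insert 15: shifted 1 elements -> [1, 15, 27, 11, -7]
Insert 11: shifted 2 elements -> [1, 11, 15, 27, -7]
Insert -7: shifted 4 elements -> [-7, 1, 11, 15, 27]


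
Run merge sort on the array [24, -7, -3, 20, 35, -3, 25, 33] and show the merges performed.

Divide and conquer:
  Merge [24] + [-7] -> [-7, 24]
  Merge [-3] + [20] -> [-3, 20]
  Merge [-7, 24] + [-3, 20] -> [-7, -3, 20, 24]
  Merge [35] + [-3] -> [-3, 35]
  Merge [25] + [33] -> [25, 33]
  Merge [-3, 35] + [25, 33] -> [-3, 25, 33, 35]
  Merge [-7, -3, 20, 24] + [-3, 25, 33, 35] -> [-7, -3, -3, 20, 24, 25, 33, 35]


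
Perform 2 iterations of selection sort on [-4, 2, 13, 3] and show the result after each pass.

Pass 1: Select minimum -4 at index 0, swap -> [-4, 2, 13, 3]
Pass 2: Select minimum 2 at index 1, swap -> [-4, 2, 13, 3]


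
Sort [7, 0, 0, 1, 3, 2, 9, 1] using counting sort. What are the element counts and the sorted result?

Count array: [2, 2, 1, 1, 0, 0, 0, 1, 0, 1]
(count[i] = number of elements equal to i)
Cumulative count: [2, 4, 5, 6, 6, 6, 6, 7, 7, 8]
Sorted: [0, 0, 1, 1, 2, 3, 7, 9]
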